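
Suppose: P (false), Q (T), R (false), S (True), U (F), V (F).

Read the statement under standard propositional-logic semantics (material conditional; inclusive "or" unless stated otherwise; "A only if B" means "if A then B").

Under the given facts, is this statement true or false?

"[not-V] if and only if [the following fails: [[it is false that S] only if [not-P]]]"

False.

In symbols: ¬V ↔ ¬(¬S → ¬P)

¬V = ¬F = T
¬S = ¬T = F
¬P = ¬F = T
¬S → ¬P = F → T = T
¬(¬S → ¬P) = ¬T = F
¬V ↔ ¬(¬S → ¬P) = T ↔ F = F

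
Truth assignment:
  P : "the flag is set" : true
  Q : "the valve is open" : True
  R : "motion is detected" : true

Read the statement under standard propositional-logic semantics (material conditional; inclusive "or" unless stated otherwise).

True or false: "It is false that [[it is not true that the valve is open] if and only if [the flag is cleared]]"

This is not (not Q iff not P).

not Q = not True = False
not P = not True = False
not Q iff not P = False iff False = True
not (not Q iff not P) = not True = False

False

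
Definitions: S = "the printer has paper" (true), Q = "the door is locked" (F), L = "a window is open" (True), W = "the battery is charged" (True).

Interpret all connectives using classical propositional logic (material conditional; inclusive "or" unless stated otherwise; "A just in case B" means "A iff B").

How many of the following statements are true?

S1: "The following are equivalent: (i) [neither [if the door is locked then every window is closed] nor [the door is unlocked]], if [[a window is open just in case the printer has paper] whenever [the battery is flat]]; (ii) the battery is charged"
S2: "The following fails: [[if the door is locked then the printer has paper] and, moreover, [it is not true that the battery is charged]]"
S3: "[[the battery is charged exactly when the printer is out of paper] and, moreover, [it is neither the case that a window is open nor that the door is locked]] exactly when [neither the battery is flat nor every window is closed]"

1

S1: This is ((not W -> (L iff S)) -> ((Q -> not L) nor not Q)) iff W.

not W = not True = False
L iff S = True iff True = True
not W -> (L iff S) = False -> True = True
not L = not True = False
Q -> not L = False -> False = True
not Q = not False = True
(Q -> not L) nor not Q = True nor True = False
(not W -> (L iff S)) -> ((Q -> not L) nor not Q) = True -> False = False
((not W -> (L iff S)) -> ((Q -> not L) nor not Q)) iff W = False iff True = False
Hence S1 is false.

S2: Formalization: not ((Q -> S) and not W)

Q -> S = False -> True = True
not W = not True = False
(Q -> S) and not W = True and False = False
not ((Q -> S) and not W) = not False = True
Thus S2 is true.

S3: Formalization: ((W iff not S) and (L nor Q)) iff (not W nor not L)

not S = not True = False
W iff not S = True iff False = False
L nor Q = True nor False = False
(W iff not S) and (L nor Q) = False and False = False
not W = not True = False
not L = not True = False
not W nor not L = False nor False = True
((W iff not S) and (L nor Q)) iff (not W nor not L) = False iff True = False
Hence S3 is false.

1 of the 3 statements is true (S2).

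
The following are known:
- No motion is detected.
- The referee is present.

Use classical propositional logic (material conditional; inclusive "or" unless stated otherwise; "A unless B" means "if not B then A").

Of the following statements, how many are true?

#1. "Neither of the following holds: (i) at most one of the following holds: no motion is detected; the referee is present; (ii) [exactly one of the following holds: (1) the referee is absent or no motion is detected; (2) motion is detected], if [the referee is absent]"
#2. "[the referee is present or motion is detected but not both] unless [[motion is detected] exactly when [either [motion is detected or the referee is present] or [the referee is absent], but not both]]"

1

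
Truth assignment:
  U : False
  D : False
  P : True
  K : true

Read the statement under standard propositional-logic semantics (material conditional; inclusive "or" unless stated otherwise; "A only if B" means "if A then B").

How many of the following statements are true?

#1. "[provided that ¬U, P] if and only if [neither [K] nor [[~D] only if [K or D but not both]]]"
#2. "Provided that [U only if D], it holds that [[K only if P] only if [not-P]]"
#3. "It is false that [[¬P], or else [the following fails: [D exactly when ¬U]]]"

#1: Parsed as (~U -> P) <-> (K nor (~D -> (K xor D)))

~U = ~F = T
~U -> P = T -> T = T
~D = ~F = T
K xor D = T xor F = T
~D -> (K xor D) = T -> T = T
K nor (~D -> (K xor D)) = T nor T = F
(~U -> P) <-> (K nor (~D -> (K xor D))) = T <-> F = F
Thus #1 is false.

#2: This is (U -> D) -> ((K -> P) -> ~P).

U -> D = F -> F = T
K -> P = T -> T = T
~P = ~T = F
(K -> P) -> ~P = T -> F = F
(U -> D) -> ((K -> P) -> ~P) = T -> F = F
So #2 is false.

#3: This is ~(~P | ~(D <-> ~U)).

~P = ~T = F
~U = ~F = T
D <-> ~U = F <-> T = F
~(D <-> ~U) = ~F = T
~P | ~(D <-> ~U) = F | T = T
~(~P | ~(D <-> ~U)) = ~T = F
Thus #3 is false.

True statements: 0 (none).

0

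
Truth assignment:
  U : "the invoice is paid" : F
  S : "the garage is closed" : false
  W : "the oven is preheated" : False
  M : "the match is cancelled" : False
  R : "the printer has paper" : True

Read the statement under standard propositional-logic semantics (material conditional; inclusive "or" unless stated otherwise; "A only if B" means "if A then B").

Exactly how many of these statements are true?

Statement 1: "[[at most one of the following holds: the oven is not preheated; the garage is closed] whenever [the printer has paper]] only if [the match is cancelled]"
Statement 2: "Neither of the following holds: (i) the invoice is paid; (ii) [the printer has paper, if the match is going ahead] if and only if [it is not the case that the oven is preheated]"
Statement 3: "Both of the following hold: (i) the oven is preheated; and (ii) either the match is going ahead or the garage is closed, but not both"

0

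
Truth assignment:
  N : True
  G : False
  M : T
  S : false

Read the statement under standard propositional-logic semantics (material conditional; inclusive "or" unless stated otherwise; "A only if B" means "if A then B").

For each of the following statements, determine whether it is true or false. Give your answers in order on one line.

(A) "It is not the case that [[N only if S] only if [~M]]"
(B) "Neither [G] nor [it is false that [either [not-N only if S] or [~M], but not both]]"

(A) F / (B) T

(A): In symbols: ~((N -> S) -> ~M)

N -> S = T -> F = F
~M = ~T = F
(N -> S) -> ~M = F -> F = T
~((N -> S) -> ~M) = ~T = F
So (A) is false.

(B): Formalization: G nor ~((~N -> S) xor ~M)

~N = ~T = F
~N -> S = F -> F = T
~M = ~T = F
(~N -> S) xor ~M = T xor F = T
~((~N -> S) xor ~M) = ~T = F
G nor ~((~N -> S) xor ~M) = F nor F = T
Thus (B) is true.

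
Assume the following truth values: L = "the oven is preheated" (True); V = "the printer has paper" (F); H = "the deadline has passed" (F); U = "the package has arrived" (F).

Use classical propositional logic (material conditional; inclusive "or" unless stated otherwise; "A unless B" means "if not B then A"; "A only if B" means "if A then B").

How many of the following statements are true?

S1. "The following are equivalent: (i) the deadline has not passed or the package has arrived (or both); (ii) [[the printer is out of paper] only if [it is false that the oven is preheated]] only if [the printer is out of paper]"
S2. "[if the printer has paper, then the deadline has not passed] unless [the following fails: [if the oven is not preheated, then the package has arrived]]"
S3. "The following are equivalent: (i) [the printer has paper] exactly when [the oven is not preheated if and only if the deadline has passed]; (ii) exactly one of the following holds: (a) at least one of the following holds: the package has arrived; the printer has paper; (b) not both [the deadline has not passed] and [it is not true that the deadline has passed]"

3

S1: This is (~H | U) <-> ((~V -> ~L) -> ~V).

~H = ~F = T
~H | U = T | F = T
~V = ~F = T
~L = ~T = F
~V -> ~L = T -> F = F
~V = ~F = T
(~V -> ~L) -> ~V = F -> T = T
(~H | U) <-> ((~V -> ~L) -> ~V) = T <-> T = T
So S1 is true.

S2: In symbols: (V -> ~H) | ~(~L -> U)

~H = ~F = T
V -> ~H = F -> T = T
~L = ~T = F
~L -> U = F -> F = T
~(~L -> U) = ~T = F
(V -> ~H) | ~(~L -> U) = T | F = T
Thus S2 is true.

S3: Parsed as (V <-> (~L <-> H)) <-> ((U | V) xor (~H nand ~H))

~L = ~T = F
~L <-> H = F <-> F = T
V <-> (~L <-> H) = F <-> T = F
U | V = F | F = F
~H = ~F = T
~H = ~F = T
~H nand ~H = T nand T = F
(U | V) xor (~H nand ~H) = F xor F = F
(V <-> (~L <-> H)) <-> ((U | V) xor (~H nand ~H)) = F <-> F = T
Thus S3 is true.

True statements: 3 (S1, S2, S3).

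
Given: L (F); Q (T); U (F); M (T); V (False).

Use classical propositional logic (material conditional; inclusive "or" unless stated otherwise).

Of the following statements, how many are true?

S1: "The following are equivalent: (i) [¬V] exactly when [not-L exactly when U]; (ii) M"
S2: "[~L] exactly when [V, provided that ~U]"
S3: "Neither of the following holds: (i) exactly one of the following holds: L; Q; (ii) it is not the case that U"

0

S1: Parsed as (¬V ↔ (¬L ↔ U)) ↔ M

¬V = ¬F = T
¬L = ¬F = T
¬L ↔ U = T ↔ F = F
¬V ↔ (¬L ↔ U) = T ↔ F = F
(¬V ↔ (¬L ↔ U)) ↔ M = F ↔ T = F
Hence S1 is false.

S2: This is ¬L ↔ (¬U → V).

¬L = ¬F = T
¬U = ¬F = T
¬U → V = T → F = F
¬L ↔ (¬U → V) = T ↔ F = F
Hence S2 is false.

S3: Parsed as (L ⊕ Q) ↓ ¬U

L ⊕ Q = F ⊕ T = T
¬U = ¬F = T
(L ⊕ Q) ↓ ¬U = T ↓ T = F
Hence S3 is false.

0 of the 3 statements are true (none).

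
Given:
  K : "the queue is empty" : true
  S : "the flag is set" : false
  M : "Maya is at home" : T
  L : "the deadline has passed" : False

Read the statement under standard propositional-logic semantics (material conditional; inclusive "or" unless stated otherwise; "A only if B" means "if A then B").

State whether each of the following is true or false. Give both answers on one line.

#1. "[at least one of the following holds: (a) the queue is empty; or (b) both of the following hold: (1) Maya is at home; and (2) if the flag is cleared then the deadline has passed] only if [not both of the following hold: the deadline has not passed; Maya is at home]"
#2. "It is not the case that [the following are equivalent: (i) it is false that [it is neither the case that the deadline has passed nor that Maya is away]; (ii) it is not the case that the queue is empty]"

#1 false, #2 false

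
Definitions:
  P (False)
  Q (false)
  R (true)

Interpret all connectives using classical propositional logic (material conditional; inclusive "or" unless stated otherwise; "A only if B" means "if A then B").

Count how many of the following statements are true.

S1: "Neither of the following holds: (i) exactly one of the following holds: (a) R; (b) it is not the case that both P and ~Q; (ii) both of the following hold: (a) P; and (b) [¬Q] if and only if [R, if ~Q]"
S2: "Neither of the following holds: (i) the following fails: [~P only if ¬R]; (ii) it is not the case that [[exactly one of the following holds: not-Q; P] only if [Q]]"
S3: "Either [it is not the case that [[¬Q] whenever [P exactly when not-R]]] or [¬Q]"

S1: In symbols: (R xor (P nand not Q)) nor (P and (not Q iff (not Q -> R)))

not Q = not False = True
P nand not Q = False nand True = True
R xor (P nand not Q) = True xor True = False
not Q = not False = True
not Q = not False = True
not Q -> R = True -> True = True
not Q iff (not Q -> R) = True iff True = True
P and (not Q iff (not Q -> R)) = False and True = False
(R xor (P nand not Q)) nor (P and (not Q iff (not Q -> R))) = False nor False = True
Hence S1 is true.

S2: Parsed as not (not P -> not R) nor not ((not Q xor P) -> Q)

not P = not False = True
not R = not True = False
not P -> not R = True -> False = False
not (not P -> not R) = not False = True
not Q = not False = True
not Q xor P = True xor False = True
(not Q xor P) -> Q = True -> False = False
not ((not Q xor P) -> Q) = not False = True
not (not P -> not R) nor not ((not Q xor P) -> Q) = True nor True = False
So S2 is false.

S3: This is not ((P iff not R) -> not Q) or not Q.

not R = not True = False
P iff not R = False iff False = True
not Q = not False = True
(P iff not R) -> not Q = True -> True = True
not ((P iff not R) -> not Q) = not True = False
not Q = not False = True
not ((P iff not R) -> not Q) or not Q = False or True = True
Thus S3 is true.

True statements: 2 (S1, S3).

2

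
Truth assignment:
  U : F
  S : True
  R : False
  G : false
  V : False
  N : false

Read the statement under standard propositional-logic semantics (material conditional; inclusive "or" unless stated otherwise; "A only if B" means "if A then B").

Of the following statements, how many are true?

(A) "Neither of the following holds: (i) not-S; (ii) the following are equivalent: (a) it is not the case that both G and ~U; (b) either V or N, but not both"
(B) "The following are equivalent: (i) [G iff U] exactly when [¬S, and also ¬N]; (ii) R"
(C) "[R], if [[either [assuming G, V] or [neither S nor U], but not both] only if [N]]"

3

(A): This is ¬S ↓ ((G ↑ ¬U) ↔ (V ⊕ N)).

¬S = ¬T = F
¬U = ¬F = T
G ↑ ¬U = F ↑ T = T
V ⊕ N = F ⊕ F = F
(G ↑ ¬U) ↔ (V ⊕ N) = T ↔ F = F
¬S ↓ ((G ↑ ¬U) ↔ (V ⊕ N)) = F ↓ F = T
Thus (A) is true.

(B): Formalization: ((G ↔ U) ↔ (¬S ∧ ¬N)) ↔ R

G ↔ U = F ↔ F = T
¬S = ¬T = F
¬N = ¬F = T
¬S ∧ ¬N = F ∧ T = F
(G ↔ U) ↔ (¬S ∧ ¬N) = T ↔ F = F
((G ↔ U) ↔ (¬S ∧ ¬N)) ↔ R = F ↔ F = T
Hence (B) is true.

(C): Formalization: (((G → V) ⊕ (S ↓ U)) → N) → R

G → V = F → F = T
S ↓ U = T ↓ F = F
(G → V) ⊕ (S ↓ U) = T ⊕ F = T
((G → V) ⊕ (S ↓ U)) → N = T → F = F
(((G → V) ⊕ (S ↓ U)) → N) → R = F → F = T
So (C) is true.

True statements: 3.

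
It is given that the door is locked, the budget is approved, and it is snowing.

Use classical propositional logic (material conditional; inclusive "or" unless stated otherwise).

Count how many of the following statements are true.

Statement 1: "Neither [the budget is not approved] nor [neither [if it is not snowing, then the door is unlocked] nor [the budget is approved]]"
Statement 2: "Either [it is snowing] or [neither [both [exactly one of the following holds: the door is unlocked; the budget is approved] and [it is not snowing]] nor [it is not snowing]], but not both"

1

Let Q = "the budget is approved" (T), R = "it is snowing" (T), P = "the door is locked" (T).

Statement 1: In symbols: ¬Q ↓ ((¬R → ¬P) ↓ Q)

¬Q = ¬T = F
¬R = ¬T = F
¬P = ¬T = F
¬R → ¬P = F → F = T
(¬R → ¬P) ↓ Q = T ↓ T = F
¬Q ↓ ((¬R → ¬P) ↓ Q) = F ↓ F = T
Thus Statement 1 is true.

Statement 2: Formalization: R ⊕ (((¬P ⊕ Q) ∧ ¬R) ↓ ¬R)

¬P = ¬T = F
¬P ⊕ Q = F ⊕ T = T
¬R = ¬T = F
(¬P ⊕ Q) ∧ ¬R = T ∧ F = F
¬R = ¬T = F
((¬P ⊕ Q) ∧ ¬R) ↓ ¬R = F ↓ F = T
R ⊕ (((¬P ⊕ Q) ∧ ¬R) ↓ ¬R) = T ⊕ T = F
So Statement 2 is false.

1 of the 2 statements is true (Statement 1).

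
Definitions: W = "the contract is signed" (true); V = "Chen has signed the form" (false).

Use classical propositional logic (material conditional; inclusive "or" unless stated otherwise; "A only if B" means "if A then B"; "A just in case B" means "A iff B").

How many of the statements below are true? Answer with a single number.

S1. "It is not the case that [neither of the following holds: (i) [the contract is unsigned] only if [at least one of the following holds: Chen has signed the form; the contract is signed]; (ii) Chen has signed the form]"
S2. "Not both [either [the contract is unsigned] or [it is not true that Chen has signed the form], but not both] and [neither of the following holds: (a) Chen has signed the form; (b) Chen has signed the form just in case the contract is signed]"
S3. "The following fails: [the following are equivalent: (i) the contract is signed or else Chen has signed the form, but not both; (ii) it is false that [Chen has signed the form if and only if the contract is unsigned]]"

S1: Parsed as not ((not W -> (V or W)) nor V)

not W = not True = False
V or W = False or True = True
not W -> (V or W) = False -> True = True
(not W -> (V or W)) nor V = True nor False = False
not ((not W -> (V or W)) nor V) = not False = True
So S1 is true.

S2: Formalization: (not W xor not V) nand (V nor (V iff W))

not W = not True = False
not V = not False = True
not W xor not V = False xor True = True
V iff W = False iff True = False
V nor (V iff W) = False nor False = True
(not W xor not V) nand (V nor (V iff W)) = True nand True = False
Thus S2 is false.

S3: This is not ((W xor V) iff not (V iff not W)).

W xor V = True xor False = True
not W = not True = False
V iff not W = False iff False = True
not (V iff not W) = not True = False
(W xor V) iff not (V iff not W) = True iff False = False
not ((W xor V) iff not (V iff not W)) = not False = True
Thus S3 is true.

2 of the 3 statements are true.

2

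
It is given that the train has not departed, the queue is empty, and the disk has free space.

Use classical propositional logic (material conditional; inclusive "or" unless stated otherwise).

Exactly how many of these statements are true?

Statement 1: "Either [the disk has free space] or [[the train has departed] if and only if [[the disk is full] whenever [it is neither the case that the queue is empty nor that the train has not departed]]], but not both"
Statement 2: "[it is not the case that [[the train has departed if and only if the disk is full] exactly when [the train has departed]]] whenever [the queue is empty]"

Let R = "the disk is full" (F), P = "the train has departed" (F), Q = "the queue is empty" (T).

Statement 1: Formalization: ¬R ⊕ (P ↔ ((Q ↓ ¬P) → R))

¬R = ¬F = T
¬P = ¬F = T
Q ↓ ¬P = T ↓ T = F
(Q ↓ ¬P) → R = F → F = T
P ↔ ((Q ↓ ¬P) → R) = F ↔ T = F
¬R ⊕ (P ↔ ((Q ↓ ¬P) → R)) = T ⊕ F = T
So Statement 1 is true.

Statement 2: Parsed as Q → ¬((P ↔ R) ↔ P)

P ↔ R = F ↔ F = T
(P ↔ R) ↔ P = T ↔ F = F
¬((P ↔ R) ↔ P) = ¬F = T
Q → ¬((P ↔ R) ↔ P) = T → T = T
Thus Statement 2 is true.

Count: 2.

2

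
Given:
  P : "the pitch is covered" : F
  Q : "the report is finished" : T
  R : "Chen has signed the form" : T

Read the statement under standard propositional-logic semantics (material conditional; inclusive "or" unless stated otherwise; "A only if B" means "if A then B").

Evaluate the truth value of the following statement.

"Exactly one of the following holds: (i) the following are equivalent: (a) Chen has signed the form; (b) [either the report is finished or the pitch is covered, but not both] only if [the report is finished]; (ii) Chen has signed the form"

false

Values: R=True, Q=True, P=False.
Parsed as (R iff ((Q xor P) -> Q)) xor R

Q xor P = True xor False = True
(Q xor P) -> Q = True -> True = True
R iff ((Q xor P) -> Q) = True iff True = True
(R iff ((Q xor P) -> Q)) xor R = True xor True = False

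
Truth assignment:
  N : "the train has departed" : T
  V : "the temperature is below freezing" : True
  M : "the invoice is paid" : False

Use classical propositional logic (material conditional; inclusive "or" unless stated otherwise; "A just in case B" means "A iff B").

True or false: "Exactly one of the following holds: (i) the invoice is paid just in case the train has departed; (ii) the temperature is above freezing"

In symbols: (M ↔ N) ⊕ ¬V

M ↔ N = F ↔ T = F
¬V = ¬T = F
(M ↔ N) ⊕ ¬V = F ⊕ F = F

False.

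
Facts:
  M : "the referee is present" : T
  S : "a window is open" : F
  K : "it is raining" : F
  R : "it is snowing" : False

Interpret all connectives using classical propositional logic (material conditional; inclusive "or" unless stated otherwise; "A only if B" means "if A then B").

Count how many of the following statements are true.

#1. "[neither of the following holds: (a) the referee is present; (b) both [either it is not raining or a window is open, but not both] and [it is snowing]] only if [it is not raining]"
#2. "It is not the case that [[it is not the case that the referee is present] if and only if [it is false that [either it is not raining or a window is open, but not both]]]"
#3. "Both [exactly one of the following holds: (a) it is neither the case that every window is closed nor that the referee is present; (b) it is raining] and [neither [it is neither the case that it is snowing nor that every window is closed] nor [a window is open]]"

1

#1: Formalization: (M nor ((~K xor S) & R)) -> ~K

~K = ~F = T
~K xor S = T xor F = T
(~K xor S) & R = T & F = F
M nor ((~K xor S) & R) = T nor F = F
~K = ~F = T
(M nor ((~K xor S) & R)) -> ~K = F -> T = T
Thus #1 is true.

#2: Parsed as ~(~M <-> ~(~K xor S))

~M = ~T = F
~K = ~F = T
~K xor S = T xor F = T
~(~K xor S) = ~T = F
~M <-> ~(~K xor S) = F <-> F = T
~(~M <-> ~(~K xor S)) = ~T = F
Thus #2 is false.

#3: Formalization: ((~S nor M) xor K) & ((R nor ~S) nor S)

~S = ~F = T
~S nor M = T nor T = F
(~S nor M) xor K = F xor F = F
~S = ~F = T
R nor ~S = F nor T = F
(R nor ~S) nor S = F nor F = T
((~S nor M) xor K) & ((R nor ~S) nor S) = F & T = F
Hence #3 is false.

True statements: 1.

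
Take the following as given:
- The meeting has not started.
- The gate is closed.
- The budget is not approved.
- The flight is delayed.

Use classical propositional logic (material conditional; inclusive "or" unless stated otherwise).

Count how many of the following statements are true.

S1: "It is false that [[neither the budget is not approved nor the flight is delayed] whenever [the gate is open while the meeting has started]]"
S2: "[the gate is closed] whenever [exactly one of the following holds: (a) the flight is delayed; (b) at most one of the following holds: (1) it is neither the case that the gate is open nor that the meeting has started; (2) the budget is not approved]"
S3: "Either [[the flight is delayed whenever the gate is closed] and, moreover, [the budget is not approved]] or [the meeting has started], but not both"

Let Q = "the gate is open" (F), P = "the meeting has started" (F), R = "the budget is approved" (F), S = "the flight is delayed" (T).

S1: Formalization: ~((Q & P) -> (~R nor S))

Q & P = F & F = F
~R = ~F = T
~R nor S = T nor T = F
(Q & P) -> (~R nor S) = F -> F = T
~((Q & P) -> (~R nor S)) = ~T = F
So S1 is false.

S2: Parsed as (S xor ((Q nor P) nand ~R)) -> ~Q

Q nor P = F nor F = T
~R = ~F = T
(Q nor P) nand ~R = T nand T = F
S xor ((Q nor P) nand ~R) = T xor F = T
~Q = ~F = T
(S xor ((Q nor P) nand ~R)) -> ~Q = T -> T = T
Hence S2 is true.

S3: In symbols: ((~Q -> S) & ~R) xor P

~Q = ~F = T
~Q -> S = T -> T = T
~R = ~F = T
(~Q -> S) & ~R = T & T = T
((~Q -> S) & ~R) xor P = T xor F = T
So S3 is true.

True statements: 2 (S2, S3).

2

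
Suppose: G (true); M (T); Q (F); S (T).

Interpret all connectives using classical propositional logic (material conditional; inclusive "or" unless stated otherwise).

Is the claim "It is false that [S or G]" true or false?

The statement is false.

Values: S=T, G=T.
Parsed as ¬(S ∨ G)

S ∨ G = T ∨ T = T
¬(S ∨ G) = ¬T = F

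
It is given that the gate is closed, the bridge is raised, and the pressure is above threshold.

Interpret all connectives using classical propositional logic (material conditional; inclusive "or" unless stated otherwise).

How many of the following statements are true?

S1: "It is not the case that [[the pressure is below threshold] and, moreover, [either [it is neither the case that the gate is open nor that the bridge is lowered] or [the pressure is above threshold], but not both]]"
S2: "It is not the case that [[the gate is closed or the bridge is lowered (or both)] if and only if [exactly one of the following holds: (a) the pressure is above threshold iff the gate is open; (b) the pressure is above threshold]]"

Let R = "the pressure is above threshold" (T), P = "the gate is open" (F), Q = "the bridge is raised" (T).

S1: Formalization: ¬(¬R ∧ ((P ↓ ¬Q) ⊕ R))

¬R = ¬T = F
¬Q = ¬T = F
P ↓ ¬Q = F ↓ F = T
(P ↓ ¬Q) ⊕ R = T ⊕ T = F
¬R ∧ ((P ↓ ¬Q) ⊕ R) = F ∧ F = F
¬(¬R ∧ ((P ↓ ¬Q) ⊕ R)) = ¬F = T
Thus S1 is true.

S2: Formalization: ¬((¬P ∨ ¬Q) ↔ ((R ↔ P) ⊕ R))

¬P = ¬F = T
¬Q = ¬T = F
¬P ∨ ¬Q = T ∨ F = T
R ↔ P = T ↔ F = F
(R ↔ P) ⊕ R = F ⊕ T = T
(¬P ∨ ¬Q) ↔ ((R ↔ P) ⊕ R) = T ↔ T = T
¬((¬P ∨ ¬Q) ↔ ((R ↔ P) ⊕ R)) = ¬T = F
Hence S2 is false.

1 of the 2 statements is true (S1).

1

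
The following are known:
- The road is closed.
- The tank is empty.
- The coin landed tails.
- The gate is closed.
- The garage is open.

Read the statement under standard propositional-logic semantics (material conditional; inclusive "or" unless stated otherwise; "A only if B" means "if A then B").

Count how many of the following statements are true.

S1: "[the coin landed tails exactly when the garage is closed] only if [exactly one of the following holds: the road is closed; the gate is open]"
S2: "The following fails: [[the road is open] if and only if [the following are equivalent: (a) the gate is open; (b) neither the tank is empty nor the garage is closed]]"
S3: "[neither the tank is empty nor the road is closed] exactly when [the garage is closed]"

3

Let R = "the coin landed heads" (F), U = "the garage is closed" (F), P = "the road is closed" (T), S = "the gate is open" (F), Q = "the tank is full" (F).

S1: Parsed as (¬R ↔ U) → (P ⊕ S)

¬R = ¬F = T
¬R ↔ U = T ↔ F = F
P ⊕ S = T ⊕ F = T
(¬R ↔ U) → (P ⊕ S) = F → T = T
Hence S1 is true.

S2: Formalization: ¬(¬P ↔ (S ↔ (¬Q ↓ U)))

¬P = ¬T = F
¬Q = ¬F = T
¬Q ↓ U = T ↓ F = F
S ↔ (¬Q ↓ U) = F ↔ F = T
¬P ↔ (S ↔ (¬Q ↓ U)) = F ↔ T = F
¬(¬P ↔ (S ↔ (¬Q ↓ U))) = ¬F = T
Thus S2 is true.

S3: In symbols: (¬Q ↓ P) ↔ U

¬Q = ¬F = T
¬Q ↓ P = T ↓ T = F
(¬Q ↓ P) ↔ U = F ↔ F = T
So S3 is true.

3 of the 3 statements are true (S1, S2, S3).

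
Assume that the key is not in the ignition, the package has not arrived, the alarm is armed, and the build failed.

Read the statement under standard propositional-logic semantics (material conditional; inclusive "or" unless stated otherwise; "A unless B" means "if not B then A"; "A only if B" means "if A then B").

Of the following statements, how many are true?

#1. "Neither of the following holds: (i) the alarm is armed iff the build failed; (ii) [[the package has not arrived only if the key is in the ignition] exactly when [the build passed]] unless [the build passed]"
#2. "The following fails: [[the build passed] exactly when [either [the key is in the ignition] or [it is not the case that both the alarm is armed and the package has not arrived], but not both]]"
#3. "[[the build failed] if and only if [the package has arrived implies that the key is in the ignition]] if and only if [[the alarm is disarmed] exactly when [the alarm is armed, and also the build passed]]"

1

Let U = "the alarm is armed" (T), Q = "the build passed" (F), R = "the package has arrived" (F), N = "the key is in the ignition" (F).

#1: Parsed as (U <-> ~Q) nor (((~R -> N) <-> Q) | Q)

~Q = ~F = T
U <-> ~Q = T <-> T = T
~R = ~F = T
~R -> N = T -> F = F
(~R -> N) <-> Q = F <-> F = T
((~R -> N) <-> Q) | Q = T | F = T
(U <-> ~Q) nor (((~R -> N) <-> Q) | Q) = T nor T = F
Hence #1 is false.

#2: Parsed as ~(Q <-> (N xor (U nand ~R)))

~R = ~F = T
U nand ~R = T nand T = F
N xor (U nand ~R) = F xor F = F
Q <-> (N xor (U nand ~R)) = F <-> F = T
~(Q <-> (N xor (U nand ~R))) = ~T = F
Hence #2 is false.

#3: This is (~Q <-> (R -> N)) <-> (~U <-> (U & Q)).

~Q = ~F = T
R -> N = F -> F = T
~Q <-> (R -> N) = T <-> T = T
~U = ~T = F
U & Q = T & F = F
~U <-> (U & Q) = F <-> F = T
(~Q <-> (R -> N)) <-> (~U <-> (U & Q)) = T <-> T = T
So #3 is true.

True statements: 1.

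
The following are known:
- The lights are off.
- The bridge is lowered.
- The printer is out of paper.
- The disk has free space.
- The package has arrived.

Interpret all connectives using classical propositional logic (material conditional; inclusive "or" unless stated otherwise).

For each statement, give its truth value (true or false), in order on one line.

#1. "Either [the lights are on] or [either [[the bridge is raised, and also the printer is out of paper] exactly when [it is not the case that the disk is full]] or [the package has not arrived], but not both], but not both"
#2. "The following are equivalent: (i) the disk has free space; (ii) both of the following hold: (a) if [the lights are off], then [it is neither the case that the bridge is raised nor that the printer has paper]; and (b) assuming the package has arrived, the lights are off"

Let P = "the lights are on" (F), Q = "the bridge is raised" (F), R = "the printer has paper" (F), S = "the disk is full" (F), U = "the package has arrived" (T).

#1: Formalization: P xor (((Q & ~R) <-> ~S) xor ~U)

~R = ~F = T
Q & ~R = F & T = F
~S = ~F = T
(Q & ~R) <-> ~S = F <-> T = F
~U = ~T = F
((Q & ~R) <-> ~S) xor ~U = F xor F = F
P xor (((Q & ~R) <-> ~S) xor ~U) = F xor F = F
Hence #1 is false.

#2: Formalization: ~S <-> ((~P -> (Q nor R)) & (U -> ~P))

~S = ~F = T
~P = ~F = T
Q nor R = F nor F = T
~P -> (Q nor R) = T -> T = T
~P = ~F = T
U -> ~P = T -> T = T
(~P -> (Q nor R)) & (U -> ~P) = T & T = T
~S <-> ((~P -> (Q nor R)) & (U -> ~P)) = T <-> T = T
Hence #2 is true.

#1 F / #2 T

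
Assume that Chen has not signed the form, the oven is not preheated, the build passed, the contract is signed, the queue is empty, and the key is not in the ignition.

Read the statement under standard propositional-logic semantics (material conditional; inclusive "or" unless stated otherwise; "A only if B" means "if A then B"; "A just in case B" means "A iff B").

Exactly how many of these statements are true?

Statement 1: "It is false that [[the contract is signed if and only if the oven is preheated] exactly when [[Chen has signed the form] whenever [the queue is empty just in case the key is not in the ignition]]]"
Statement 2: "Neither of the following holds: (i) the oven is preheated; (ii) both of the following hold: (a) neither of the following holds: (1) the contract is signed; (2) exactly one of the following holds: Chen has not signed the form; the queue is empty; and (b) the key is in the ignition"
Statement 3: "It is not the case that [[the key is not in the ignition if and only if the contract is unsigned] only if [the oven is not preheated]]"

Let S = "the contract is signed" (True), Q = "the oven is preheated" (False), U = "the queue is empty" (True), V = "the key is in the ignition" (False), P = "Chen has signed the form" (False).

Statement 1: In symbols: not ((S iff Q) iff ((U iff not V) -> P))

S iff Q = True iff False = False
not V = not False = True
U iff not V = True iff True = True
(U iff not V) -> P = True -> False = False
(S iff Q) iff ((U iff not V) -> P) = False iff False = True
not ((S iff Q) iff ((U iff not V) -> P)) = not True = False
Hence Statement 1 is false.

Statement 2: In symbols: Q nor ((S nor (not P xor U)) and V)

not P = not False = True
not P xor U = True xor True = False
S nor (not P xor U) = True nor False = False
(S nor (not P xor U)) and V = False and False = False
Q nor ((S nor (not P xor U)) and V) = False nor False = True
Hence Statement 2 is true.

Statement 3: In symbols: not ((not V iff not S) -> not Q)

not V = not False = True
not S = not True = False
not V iff not S = True iff False = False
not Q = not False = True
(not V iff not S) -> not Q = False -> True = True
not ((not V iff not S) -> not Q) = not True = False
So Statement 3 is false.

1 of the 3 statements is true (Statement 2).

1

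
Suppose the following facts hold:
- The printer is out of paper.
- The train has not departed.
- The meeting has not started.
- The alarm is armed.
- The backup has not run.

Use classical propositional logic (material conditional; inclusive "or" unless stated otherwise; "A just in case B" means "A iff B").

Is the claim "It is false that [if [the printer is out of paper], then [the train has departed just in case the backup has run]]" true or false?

Let P = "the printer has paper" (F), H = "the train has departed" (F), U = "the backup has run" (F).
Parsed as ¬(¬P → (H ↔ U))

¬P = ¬F = T
H ↔ U = F ↔ F = T
¬P → (H ↔ U) = T → T = T
¬(¬P → (H ↔ U)) = ¬T = F

false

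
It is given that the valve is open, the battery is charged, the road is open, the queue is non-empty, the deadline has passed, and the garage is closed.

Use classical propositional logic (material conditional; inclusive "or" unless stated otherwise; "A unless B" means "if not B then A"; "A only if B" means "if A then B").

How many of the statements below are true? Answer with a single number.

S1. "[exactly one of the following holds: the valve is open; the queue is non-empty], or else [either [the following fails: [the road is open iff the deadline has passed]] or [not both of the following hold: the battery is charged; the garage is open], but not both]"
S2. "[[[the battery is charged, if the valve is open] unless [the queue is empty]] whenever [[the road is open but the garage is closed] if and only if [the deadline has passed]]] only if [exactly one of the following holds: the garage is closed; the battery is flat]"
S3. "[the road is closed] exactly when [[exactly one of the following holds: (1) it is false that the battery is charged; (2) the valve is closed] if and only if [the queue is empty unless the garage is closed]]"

3

Let V = "the valve is open" (T), D = "the queue is empty" (F), W = "the road is closed" (F), P = "the deadline has passed" (T), U = "the battery is charged" (T), S = "the garage is closed" (T).

S1: Parsed as (V ⊕ ¬D) ∨ (¬(¬W ↔ P) ⊕ (U ↑ ¬S))

¬D = ¬F = T
V ⊕ ¬D = T ⊕ T = F
¬W = ¬F = T
¬W ↔ P = T ↔ T = T
¬(¬W ↔ P) = ¬T = F
¬S = ¬T = F
U ↑ ¬S = T ↑ F = T
¬(¬W ↔ P) ⊕ (U ↑ ¬S) = F ⊕ T = T
(V ⊕ ¬D) ∨ (¬(¬W ↔ P) ⊕ (U ↑ ¬S)) = F ∨ T = T
So S1 is true.

S2: Parsed as (((¬W ∧ S) ↔ P) → ((V → U) ∨ D)) → (S ⊕ ¬U)

¬W = ¬F = T
¬W ∧ S = T ∧ T = T
(¬W ∧ S) ↔ P = T ↔ T = T
V → U = T → T = T
(V → U) ∨ D = T ∨ F = T
((¬W ∧ S) ↔ P) → ((V → U) ∨ D) = T → T = T
¬U = ¬T = F
S ⊕ ¬U = T ⊕ F = T
(((¬W ∧ S) ↔ P) → ((V → U) ∨ D)) → (S ⊕ ¬U) = T → T = T
Hence S2 is true.

S3: In symbols: W ↔ ((¬U ⊕ ¬V) ↔ (D ∨ S))

¬U = ¬T = F
¬V = ¬T = F
¬U ⊕ ¬V = F ⊕ F = F
D ∨ S = F ∨ T = T
(¬U ⊕ ¬V) ↔ (D ∨ S) = F ↔ T = F
W ↔ ((¬U ⊕ ¬V) ↔ (D ∨ S)) = F ↔ F = T
Thus S3 is true.

Count: 3.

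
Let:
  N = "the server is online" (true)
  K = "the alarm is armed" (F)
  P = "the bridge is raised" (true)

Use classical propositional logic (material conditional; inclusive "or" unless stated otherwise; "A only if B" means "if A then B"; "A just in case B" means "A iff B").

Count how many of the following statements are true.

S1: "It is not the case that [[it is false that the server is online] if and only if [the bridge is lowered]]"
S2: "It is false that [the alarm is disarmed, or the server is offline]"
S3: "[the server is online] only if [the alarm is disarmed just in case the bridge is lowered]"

S1: This is not (not N iff not P).

not N = not True = False
not P = not True = False
not N iff not P = False iff False = True
not (not N iff not P) = not True = False
Hence S1 is false.

S2: Parsed as not (not K or not N)

not K = not False = True
not N = not True = False
not K or not N = True or False = True
not (not K or not N) = not True = False
So S2 is false.

S3: This is N -> (not K iff not P).

not K = not False = True
not P = not True = False
not K iff not P = True iff False = False
N -> (not K iff not P) = True -> False = False
So S3 is false.

0 of the 3 statements are true (none).

0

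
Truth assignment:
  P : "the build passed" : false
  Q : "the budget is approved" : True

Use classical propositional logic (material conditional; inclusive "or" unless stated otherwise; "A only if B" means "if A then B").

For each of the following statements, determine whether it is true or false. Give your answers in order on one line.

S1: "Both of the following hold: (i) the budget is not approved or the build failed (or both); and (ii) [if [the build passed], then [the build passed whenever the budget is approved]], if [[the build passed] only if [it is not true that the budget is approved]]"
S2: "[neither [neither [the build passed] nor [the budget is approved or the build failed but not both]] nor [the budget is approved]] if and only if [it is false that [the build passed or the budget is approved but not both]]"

S1: Parsed as (not Q or not P) and ((P -> not Q) -> (P -> (Q -> P)))

not Q = not True = False
not P = not False = True
not Q or not P = False or True = True
not Q = not True = False
P -> not Q = False -> False = True
Q -> P = True -> False = False
P -> (Q -> P) = False -> False = True
(P -> not Q) -> (P -> (Q -> P)) = True -> True = True
(not Q or not P) and ((P -> not Q) -> (P -> (Q -> P))) = True and True = True
Thus S1 is true.

S2: In symbols: ((P nor (Q xor not P)) nor Q) iff not (P xor Q)

not P = not False = True
Q xor not P = True xor True = False
P nor (Q xor not P) = False nor False = True
(P nor (Q xor not P)) nor Q = True nor True = False
P xor Q = False xor True = True
not (P xor Q) = not True = False
((P nor (Q xor not P)) nor Q) iff not (P xor Q) = False iff False = True
So S2 is true.

S1 true; S2 true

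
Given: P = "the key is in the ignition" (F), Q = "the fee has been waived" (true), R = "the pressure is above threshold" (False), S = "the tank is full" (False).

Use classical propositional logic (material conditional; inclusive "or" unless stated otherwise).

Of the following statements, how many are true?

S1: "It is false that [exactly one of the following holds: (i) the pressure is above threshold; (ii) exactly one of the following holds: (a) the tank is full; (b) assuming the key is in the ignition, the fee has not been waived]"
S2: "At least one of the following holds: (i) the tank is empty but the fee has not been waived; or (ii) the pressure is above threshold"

0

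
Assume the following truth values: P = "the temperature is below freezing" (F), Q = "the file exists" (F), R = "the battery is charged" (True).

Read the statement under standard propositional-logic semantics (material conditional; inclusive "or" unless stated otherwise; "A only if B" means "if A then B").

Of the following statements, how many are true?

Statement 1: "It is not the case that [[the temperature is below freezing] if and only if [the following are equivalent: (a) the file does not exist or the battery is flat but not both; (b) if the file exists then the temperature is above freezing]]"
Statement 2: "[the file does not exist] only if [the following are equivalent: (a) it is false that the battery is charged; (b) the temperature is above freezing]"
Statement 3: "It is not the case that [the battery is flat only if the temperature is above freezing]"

Statement 1: Formalization: not (P iff ((not Q xor not R) iff (Q -> not P)))

not Q = not False = True
not R = not True = False
not Q xor not R = True xor False = True
not P = not False = True
Q -> not P = False -> True = True
(not Q xor not R) iff (Q -> not P) = True iff True = True
P iff ((not Q xor not R) iff (Q -> not P)) = False iff True = False
not (P iff ((not Q xor not R) iff (Q -> not P))) = not False = True
Hence Statement 1 is true.

Statement 2: Formalization: not Q -> (not R iff not P)

not Q = not False = True
not R = not True = False
not P = not False = True
not R iff not P = False iff True = False
not Q -> (not R iff not P) = True -> False = False
Hence Statement 2 is false.

Statement 3: This is not (not R -> not P).

not R = not True = False
not P = not False = True
not R -> not P = False -> True = True
not (not R -> not P) = not True = False
So Statement 3 is false.

1 of the 3 statements is true (Statement 1).

1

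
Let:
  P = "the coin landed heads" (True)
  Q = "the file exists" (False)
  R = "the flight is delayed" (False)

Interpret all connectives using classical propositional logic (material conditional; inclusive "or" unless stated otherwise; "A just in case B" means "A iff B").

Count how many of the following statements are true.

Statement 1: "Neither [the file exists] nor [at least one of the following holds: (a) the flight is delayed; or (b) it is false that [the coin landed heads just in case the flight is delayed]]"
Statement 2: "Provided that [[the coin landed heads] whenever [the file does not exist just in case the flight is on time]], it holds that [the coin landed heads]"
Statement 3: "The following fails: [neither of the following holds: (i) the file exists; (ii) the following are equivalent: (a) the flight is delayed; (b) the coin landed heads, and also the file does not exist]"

1

Statement 1: Formalization: Q nor (R | ~(P <-> R))

P <-> R = T <-> F = F
~(P <-> R) = ~F = T
R | ~(P <-> R) = F | T = T
Q nor (R | ~(P <-> R)) = F nor T = F
Hence Statement 1 is false.

Statement 2: Formalization: ((~Q <-> ~R) -> P) -> P

~Q = ~F = T
~R = ~F = T
~Q <-> ~R = T <-> T = T
(~Q <-> ~R) -> P = T -> T = T
((~Q <-> ~R) -> P) -> P = T -> T = T
Thus Statement 2 is true.

Statement 3: In symbols: ~(Q nor (R <-> (P & ~Q)))

~Q = ~F = T
P & ~Q = T & T = T
R <-> (P & ~Q) = F <-> T = F
Q nor (R <-> (P & ~Q)) = F nor F = T
~(Q nor (R <-> (P & ~Q))) = ~T = F
Thus Statement 3 is false.

True statements: 1 (Statement 2).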